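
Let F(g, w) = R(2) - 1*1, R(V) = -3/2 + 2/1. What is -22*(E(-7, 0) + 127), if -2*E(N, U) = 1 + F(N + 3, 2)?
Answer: -5577/2 ≈ -2788.5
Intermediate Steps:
R(V) = ½ (R(V) = -3*½ + 2*1 = -3/2 + 2 = ½)
F(g, w) = -½ (F(g, w) = ½ - 1*1 = ½ - 1 = -½)
E(N, U) = -¼ (E(N, U) = -(1 - ½)/2 = -½*½ = -¼)
-22*(E(-7, 0) + 127) = -22*(-¼ + 127) = -22*507/4 = -5577/2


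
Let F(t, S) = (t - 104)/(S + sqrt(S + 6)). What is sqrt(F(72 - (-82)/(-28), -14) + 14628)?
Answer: sqrt(14628 + 489/(14*(14 - 2*I*sqrt(2)))) ≈ 120.96 + 0.002*I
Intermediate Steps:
F(t, S) = (-104 + t)/(S + sqrt(6 + S))
sqrt(F(72 - (-82)/(-28), -14) + 14628) = sqrt((-104 + (72 - (-82)/(-28)))/(-14 + sqrt(6 - 14)) + 14628) = sqrt((-104 + (72 - (-82)*(-1)/28))/(-14 + sqrt(-8)) + 14628) = sqrt((-104 + (72 - 1*41/14))/(-14 + 2*I*sqrt(2)) + 14628) = sqrt((-104 + (72 - 41/14))/(-14 + 2*I*sqrt(2)) + 14628) = sqrt((-104 + 967/14)/(-14 + 2*I*sqrt(2)) + 14628) = sqrt(-489/14/(-14 + 2*I*sqrt(2)) + 14628) = sqrt(-489/(14*(-14 + 2*I*sqrt(2))) + 14628) = sqrt(14628 - 489/(14*(-14 + 2*I*sqrt(2))))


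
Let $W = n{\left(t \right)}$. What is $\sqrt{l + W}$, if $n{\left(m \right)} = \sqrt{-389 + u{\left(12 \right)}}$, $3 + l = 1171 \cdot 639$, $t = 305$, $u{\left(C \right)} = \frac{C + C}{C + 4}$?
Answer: $\frac{\sqrt{2993064 + 10 i \sqrt{62}}}{2} \approx 865.02 + 0.011378 i$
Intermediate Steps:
$u{\left(C \right)} = \frac{2 C}{4 + C}$
$l = 748266$ ($l = -3 + 1171 \cdot 639 = -3 + 748269 = 748266$)
$n{\left(m \right)} = \frac{5 i \sqrt{62}}{2}$ ($n{\left(m \right)} = \sqrt{-389 + 2 \cdot 12 \frac{1}{4 + 12}} = \sqrt{-389 + 2 \cdot 12 \cdot \frac{1}{16}} = \sqrt{-389 + \frac{3}{2}} = \sqrt{- \frac{775}{2}} = \frac{5 i \sqrt{62}}{2}$)
$W = \frac{5 i \sqrt{62}}{2} \approx 19.685 i$
$\sqrt{l + W} = \sqrt{748266 + \frac{5 i \sqrt{62}}{2}}$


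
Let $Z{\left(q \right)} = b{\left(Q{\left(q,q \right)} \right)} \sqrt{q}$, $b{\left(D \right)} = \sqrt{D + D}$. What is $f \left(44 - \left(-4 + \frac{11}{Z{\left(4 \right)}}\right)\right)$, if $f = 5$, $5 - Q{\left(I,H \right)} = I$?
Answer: $240 - \frac{55 \sqrt{2}}{4} \approx 220.55$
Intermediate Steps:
$Q{\left(I,H \right)} = 5 - I$
$b{\left(D \right)} = \sqrt{2} \sqrt{D}$ ($b{\left(D \right)} = \sqrt{2 D} = \sqrt{2} \sqrt{D}$)
$Z{\left(q \right)} = \sqrt{2} \sqrt{q} \sqrt{5 - q}$ ($Z{\left(q \right)} = \sqrt{2} \sqrt{5 - q} \sqrt{q} = \sqrt{2} \sqrt{q} \sqrt{5 - q}$)
$f \left(44 - \left(-4 + \frac{11}{Z{\left(4 \right)}}\right)\right) = 5 \left(44 - \left(-4 + 11 \frac{\sqrt{2}}{4 \sqrt{5 - 4}}\right)\right) = 5 \left(44 - \left(-4 + \frac{11}{\sqrt{2} \cdot 2 \sqrt{5 - 4}}\right)\right) = 5 \left(44 + \left(- \frac{11}{\sqrt{2} \cdot 2 \sqrt{1}} + 4\right)\right) = 5 \left(44 + \left(- \frac{11}{\sqrt{2} \cdot 2 \cdot 1} + 4\right)\right) = 5 \left(44 + \left(- \frac{11}{2 \sqrt{2}} + 4\right)\right) = 5 \left(44 + \left(- 11 \frac{\sqrt{2}}{4} + 4\right)\right) = 5 \left(44 + \left(- \frac{11 \sqrt{2}}{4} + 4\right)\right) = 5 \left(44 + \left(4 - \frac{11 \sqrt{2}}{4}\right)\right) = 5 \left(48 - \frac{11 \sqrt{2}}{4}\right) = 240 - \frac{55 \sqrt{2}}{4}$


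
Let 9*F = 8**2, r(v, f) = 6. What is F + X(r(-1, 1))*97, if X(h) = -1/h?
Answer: -163/18 ≈ -9.0556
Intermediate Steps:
F = 64/9 (F = (1/9)*8**2 = (1/9)*64 = 64/9 ≈ 7.1111)
F + X(r(-1, 1))*97 = 64/9 - 1/6*97 = 64/9 - 97/6 = -163/18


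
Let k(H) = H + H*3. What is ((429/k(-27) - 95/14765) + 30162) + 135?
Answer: 3220390513/106308 ≈ 30293.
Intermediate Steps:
k(H) = 4*H (k(H) = H + 3*H = 4*H)
((429/k(-27) - 95/14765) + 30162) + 135 = ((429/((4*(-27))) - 95/14765) + 30162) + 135 = ((429/(-108) - 95*1/14765) + 30162) + 135 = ((429*(-1/108) - 19/2953) + 30162) + 135 = ((-143/36 - 19/2953) + 30162) + 135 = (-422963/106308 + 30162) + 135 = 3206038933/106308 + 135 = 3220390513/106308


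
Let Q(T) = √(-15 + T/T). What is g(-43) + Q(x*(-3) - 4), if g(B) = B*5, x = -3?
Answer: -215 + I*√14 ≈ -215.0 + 3.7417*I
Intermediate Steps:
Q(T) = I*√14 (Q(T) = √(-15 + 1) = √(-14) = I*√14)
g(B) = 5*B
g(-43) + Q(x*(-3) - 4) = 5*(-43) + I*√14 = -215 + I*√14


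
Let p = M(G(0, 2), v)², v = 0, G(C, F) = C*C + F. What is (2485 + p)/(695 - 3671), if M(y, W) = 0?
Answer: -2485/2976 ≈ -0.83501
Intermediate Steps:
G(C, F) = F + C² (G(C, F) = C² + F = F + C²)
p = 0 (p = 0² = 0)
(2485 + p)/(695 - 3671) = (2485 + 0)/(695 - 3671) = 2485/(-2976) = 2485*(-1/2976) = -2485/2976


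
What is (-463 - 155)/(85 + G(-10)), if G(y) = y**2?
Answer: -618/185 ≈ -3.3405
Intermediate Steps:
(-463 - 155)/(85 + G(-10)) = (-463 - 155)/(85 + (-10)**2) = -618/(85 + 100) = -618/185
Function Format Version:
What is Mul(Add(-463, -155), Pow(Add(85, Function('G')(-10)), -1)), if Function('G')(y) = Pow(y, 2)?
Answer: Rational(-618, 185) ≈ -3.3405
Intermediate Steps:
Mul(Add(-463, -155), Pow(Add(85, Function('G')(-10)), -1)) = Mul(Add(-463, -155), Pow(Add(85, Pow(-10, 2)), -1)) = Mul(-618, Pow(Add(85, 100), -1)) = Mul(-618, Pow(185, -1)) = Mul(-618, Rational(1, 185)) = Rational(-618, 185)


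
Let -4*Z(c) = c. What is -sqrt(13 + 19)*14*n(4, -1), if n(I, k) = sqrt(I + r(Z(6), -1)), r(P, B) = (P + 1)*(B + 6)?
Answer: -56*sqrt(3) ≈ -96.995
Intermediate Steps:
Z(c) = -c/4
r(P, B) = (1 + P)*(6 + B)
n(I, k) = sqrt(-5/2 + I) (n(I, k) = sqrt(I + (6 - 1 + 6*(-1/4*6) - (-1)*6/4)) = sqrt(I + (6 - 1 + 6*(-3/2) - 1*(-3/2))) = sqrt(I + (6 - 1 - 9 + 3/2)) = sqrt(I - 5/2) = sqrt(-5/2 + I))
-sqrt(13 + 19)*14*n(4, -1) = -sqrt(13 + 19)*14*sqrt(-10 + 4*4)/2 = -sqrt(32)*14*sqrt(-10 + 16)/2 = -(4*sqrt(2))*14*sqrt(6)/2 = -56*sqrt(2)*sqrt(6)/2 = -56*sqrt(3)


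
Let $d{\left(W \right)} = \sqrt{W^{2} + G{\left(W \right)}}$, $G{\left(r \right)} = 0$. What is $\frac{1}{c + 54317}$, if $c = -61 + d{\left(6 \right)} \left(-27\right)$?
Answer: $\frac{1}{54094} \approx 1.8486 \cdot 10^{-5}$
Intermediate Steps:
$d{\left(W \right)} = \sqrt{W^{2}}$ ($d{\left(W \right)} = \sqrt{W^{2} + 0} = \sqrt{W^{2}}$)
$c = -223$ ($c = -61 + \sqrt{6^{2}} \left(-27\right) = -61 + \sqrt{36} \left(-27\right) = -61 + 6 \left(-27\right) = -61 - 162 = -223$)
$\frac{1}{c + 54317} = \frac{1}{-223 + 54317} = \frac{1}{54094}$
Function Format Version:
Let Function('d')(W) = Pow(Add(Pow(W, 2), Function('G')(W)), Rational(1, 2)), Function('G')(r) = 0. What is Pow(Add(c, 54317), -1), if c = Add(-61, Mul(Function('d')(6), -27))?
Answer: Rational(1, 54094) ≈ 1.8486e-5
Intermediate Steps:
Function('d')(W) = Pow(Pow(W, 2), Rational(1, 2)) (Function('d')(W) = Pow(Add(Pow(W, 2), 0), Rational(1, 2)) = Pow(Pow(W, 2), Rational(1, 2)))
c = -223 (c = Add(-61, Mul(Pow(Pow(6, 2), Rational(1, 2)), -27)) = Add(-61, Mul(Pow(36, Rational(1, 2)), -27)) = Add(-61, Mul(6, -27)) = Add(-61, -162) = -223)
Pow(Add(c, 54317), -1) = Pow(Add(-223, 54317), -1) = Pow(54094, -1) = Rational(1, 54094)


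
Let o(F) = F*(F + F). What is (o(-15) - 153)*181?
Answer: 53757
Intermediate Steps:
o(F) = 2*F² (o(F) = F*(2*F) = 2*F²)
(o(-15) - 153)*181 = (2*(-15)² - 153)*181 = (2*225 - 153)*181 = (450 - 153)*181 = 297*181 = 53757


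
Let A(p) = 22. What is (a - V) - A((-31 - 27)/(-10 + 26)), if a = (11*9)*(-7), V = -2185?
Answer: 1470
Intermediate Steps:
a = -693 (a = 99*(-7) = -693)
(a - V) - A((-31 - 27)/(-10 + 26)) = (-693 - 1*(-2185)) - 1*22 = (-693 + 2185) - 22 = 1492 - 22 = 1470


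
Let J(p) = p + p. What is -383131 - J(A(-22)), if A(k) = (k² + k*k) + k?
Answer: -385023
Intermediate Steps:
A(k) = k + 2*k² (A(k) = (k² + k²) + k = 2*k² + k = k + 2*k²)
J(p) = 2*p
-383131 - J(A(-22)) = -383131 - 2*(-22*(1 + 2*(-22))) = -383131 - 2*(-22*(1 - 44)) = -383131 - 2*(-22*(-43)) = -383131 - 2*946 = -383131 - 1*1892 = -383131 - 1892 = -385023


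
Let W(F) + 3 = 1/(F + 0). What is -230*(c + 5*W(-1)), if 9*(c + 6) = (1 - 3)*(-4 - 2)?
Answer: 17020/3 ≈ 5673.3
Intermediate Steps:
W(F) = -3 + 1/F (W(F) = -3 + 1/(F + 0) = -3 + 1/F)
c = -14/3 (c = -6 + ((1 - 3)*(-4 - 2))/9 = -6 + (-2*(-6))/9 = -6 + (⅑)*12 = -6 + 4/3 = -14/3 ≈ -4.6667)
-230*(c + 5*W(-1)) = -230*(-14/3 + 5*(-3 + 1/(-1))) = -230*(-14/3 + 5*(-3 - 1)) = -230*(-14/3 + 5*(-4)) = -230*(-14/3 - 20) = -230*(-74/3) = 17020/3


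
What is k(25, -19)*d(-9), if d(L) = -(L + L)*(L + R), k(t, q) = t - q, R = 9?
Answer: 0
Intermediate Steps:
d(L) = -2*L*(9 + L) (d(L) = -(L + L)*(L + 9) = -2*L*(9 + L))
k(25, -19)*d(-9) = (25 - 1*(-19))*(-2*(-9)*(9 - 9)) = (25 + 19)*(-2*(-9)*0) = 44*0 = 0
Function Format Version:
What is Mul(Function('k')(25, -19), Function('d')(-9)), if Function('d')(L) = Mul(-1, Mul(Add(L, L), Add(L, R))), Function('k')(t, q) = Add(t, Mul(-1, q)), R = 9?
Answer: 0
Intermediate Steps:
Function('d')(L) = Mul(-2, L, Add(9, L)) (Function('d')(L) = Mul(-1, Mul(Add(L, L), Add(L, 9))) = Mul(-1, Mul(Mul(2, L), Add(9, L))) = Mul(-1, Mul(2, L, Add(9, L))) = Mul(-2, L, Add(9, L)))
Mul(Function('k')(25, -19), Function('d')(-9)) = Mul(Add(25, Mul(-1, -19)), Mul(-2, -9, Add(9, -9))) = Mul(Add(25, 19), Mul(-2, -9, 0)) = Mul(44, 0) = 0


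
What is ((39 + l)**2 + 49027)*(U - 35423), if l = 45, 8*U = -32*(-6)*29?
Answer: -1947594341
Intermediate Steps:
U = 696 (U = (-32*(-6)*29)/8 = (192*29)/8 = (1/8)*5568 = 696)
((39 + l)**2 + 49027)*(U - 35423) = ((39 + 45)**2 + 49027)*(696 - 35423) = (84**2 + 49027)*(-34727) = (7056 + 49027)*(-34727) = 56083*(-34727) = -1947594341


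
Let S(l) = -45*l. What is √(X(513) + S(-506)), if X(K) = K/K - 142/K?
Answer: √665838717/171 ≈ 150.90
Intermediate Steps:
X(K) = 1 - 142/K
√(X(513) + S(-506)) = √((-142 + 513)/513 - 45*(-506)) = √((1/513)*371 + 22770) = √(371/513 + 22770) = √(11681381/513) = √665838717/171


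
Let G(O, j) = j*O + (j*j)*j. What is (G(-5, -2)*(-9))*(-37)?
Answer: 666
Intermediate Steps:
G(O, j) = j³ + O*j (G(O, j) = O*j + j²*j = O*j + j³ = j³ + O*j)
(G(-5, -2)*(-9))*(-37) = (-2*(-5 + (-2)²)*(-9))*(-37) = (-2*(-5 + 4)*(-9))*(-37) = (-2*(-1)*(-9))*(-37) = (2*(-9))*(-37) = -18*(-37) = 666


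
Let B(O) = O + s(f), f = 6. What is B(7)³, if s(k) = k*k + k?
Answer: 117649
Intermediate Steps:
s(k) = k + k² (s(k) = k² + k = k + k²)
B(O) = 42 + O (B(O) = O + 6*(1 + 6) = O + 6*7 = O + 42 = 42 + O)
B(7)³ = (42 + 7)³ = 49³ = 117649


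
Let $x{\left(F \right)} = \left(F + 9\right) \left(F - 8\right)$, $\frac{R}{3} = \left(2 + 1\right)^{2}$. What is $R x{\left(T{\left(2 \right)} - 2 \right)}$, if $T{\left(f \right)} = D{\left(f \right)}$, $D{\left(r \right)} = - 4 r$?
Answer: $486$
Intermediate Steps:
$R = 27$ ($R = 3 \left(2 + 1\right)^{2} = 3 \cdot 3^{2} = 3 \cdot 9 = 27$)
$T{\left(f \right)} = - 4 f$
$x{\left(F \right)} = \left(-8 + F\right) \left(9 + F\right)$ ($x{\left(F \right)} = \left(9 + F\right) \left(-8 + F\right) = \left(-8 + F\right) \left(9 + F\right)$)
$R x{\left(T{\left(2 \right)} - 2 \right)} = 27 \left(-72 - 10 + \left(\left(-4\right) 2 - 2\right)^{2}\right) = 27 \left(-72 - 10 + \left(-8 - 2\right)^{2}\right) = 27 \left(-72 - 10 + \left(-10\right)^{2}\right) = 27 \left(-72 - 10 + 100\right) = 27 \cdot 18 = 486$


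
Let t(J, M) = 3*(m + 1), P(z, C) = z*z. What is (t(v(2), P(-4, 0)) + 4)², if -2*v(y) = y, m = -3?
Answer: 4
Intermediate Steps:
P(z, C) = z²
v(y) = -y/2
t(J, M) = -6 (t(J, M) = 3*(-3 + 1) = 3*(-2) = -6)
(t(v(2), P(-4, 0)) + 4)² = (-6 + 4)² = (-2)² = 4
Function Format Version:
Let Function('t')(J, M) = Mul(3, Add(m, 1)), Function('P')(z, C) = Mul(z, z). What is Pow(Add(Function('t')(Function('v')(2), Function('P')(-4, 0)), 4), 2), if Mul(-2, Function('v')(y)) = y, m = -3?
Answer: 4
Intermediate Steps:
Function('P')(z, C) = Pow(z, 2)
Function('v')(y) = Mul(Rational(-1, 2), y)
Function('t')(J, M) = -6 (Function('t')(J, M) = Mul(3, Add(-3, 1)) = Mul(3, -2) = -6)
Pow(Add(Function('t')(Function('v')(2), Function('P')(-4, 0)), 4), 2) = Pow(Add(-6, 4), 2) = Pow(-2, 2) = 4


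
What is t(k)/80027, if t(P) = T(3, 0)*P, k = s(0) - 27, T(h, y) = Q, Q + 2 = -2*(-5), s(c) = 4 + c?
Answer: -184/80027 ≈ -0.0022992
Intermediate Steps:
Q = 8 (Q = -2 - 2*(-5) = -2 + 10 = 8)
T(h, y) = 8
k = -23 (k = (4 + 0) - 27 = 4 - 27 = -23)
t(P) = 8*P
t(k)/80027 = (8*(-23))/80027 = -184*1/80027 = -184/80027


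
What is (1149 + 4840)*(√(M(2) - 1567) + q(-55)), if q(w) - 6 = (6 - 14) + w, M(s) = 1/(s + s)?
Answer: -341373 + 5989*I*√6267/2 ≈ -3.4137e+5 + 2.3706e+5*I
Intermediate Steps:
M(s) = 1/(2*s)
q(w) = -2 + w (q(w) = 6 + ((6 - 14) + w) = 6 + (-8 + w) = -2 + w)
(1149 + 4840)*(√(M(2) - 1567) + q(-55)) = (1149 + 4840)*(√((½)/2 - 1567) + (-2 - 55)) = 5989*(√((½)*(½) - 1567) - 57) = 5989*(√(¼ - 1567) - 57) = 5989*(√(-6267/4) - 57) = 5989*(I*√6267/2 - 57) = 5989*(-57 + I*√6267/2) = -341373 + 5989*I*√6267/2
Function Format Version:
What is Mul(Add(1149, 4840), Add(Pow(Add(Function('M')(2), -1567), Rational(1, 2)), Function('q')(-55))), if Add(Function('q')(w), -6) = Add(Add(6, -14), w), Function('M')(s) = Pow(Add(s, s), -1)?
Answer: Add(-341373, Mul(Rational(5989, 2), I, Pow(6267, Rational(1, 2)))) ≈ Add(-3.4137e+5, Mul(2.3706e+5, I))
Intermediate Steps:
Function('M')(s) = Mul(Rational(1, 2), Pow(s, -1)) (Function('M')(s) = Pow(Mul(2, s), -1) = Mul(Rational(1, 2), Pow(s, -1)))
Function('q')(w) = Add(-2, w) (Function('q')(w) = Add(6, Add(Add(6, -14), w)) = Add(6, Add(-8, w)) = Add(-2, w))
Mul(Add(1149, 4840), Add(Pow(Add(Function('M')(2), -1567), Rational(1, 2)), Function('q')(-55))) = Mul(Add(1149, 4840), Add(Pow(Add(Mul(Rational(1, 2), Pow(2, -1)), -1567), Rational(1, 2)), Add(-2, -55))) = Mul(5989, Add(Pow(Add(Mul(Rational(1, 2), Rational(1, 2)), -1567), Rational(1, 2)), -57)) = Mul(5989, Add(Pow(Add(Rational(1, 4), -1567), Rational(1, 2)), -57)) = Mul(5989, Add(Pow(Rational(-6267, 4), Rational(1, 2)), -57)) = Mul(5989, Add(Mul(Rational(1, 2), I, Pow(6267, Rational(1, 2))), -57)) = Mul(5989, Add(-57, Mul(Rational(1, 2), I, Pow(6267, Rational(1, 2))))) = Add(-341373, Mul(Rational(5989, 2), I, Pow(6267, Rational(1, 2))))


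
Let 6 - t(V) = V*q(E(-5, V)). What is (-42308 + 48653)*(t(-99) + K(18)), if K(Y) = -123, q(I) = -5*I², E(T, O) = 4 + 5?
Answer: -255145140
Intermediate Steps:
E(T, O) = 9
t(V) = 6 + 405*V (t(V) = 6 - V*(-5*9²) = 6 - V*(-5*81) = 6 - V*(-405) = 6 - (-405)*V = 6 + 405*V)
(-42308 + 48653)*(t(-99) + K(18)) = (-42308 + 48653)*((6 + 405*(-99)) - 123) = 6345*((6 - 40095) - 123) = 6345*(-40089 - 123) = 6345*(-40212) = -255145140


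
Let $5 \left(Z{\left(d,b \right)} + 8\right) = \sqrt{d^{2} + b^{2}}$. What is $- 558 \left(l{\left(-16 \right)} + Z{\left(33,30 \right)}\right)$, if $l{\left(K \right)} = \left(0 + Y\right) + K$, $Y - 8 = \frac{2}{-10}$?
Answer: $\frac{45198}{5} - \frac{1674 \sqrt{221}}{5} \approx 4062.4$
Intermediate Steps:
$Y = \frac{39}{5}$ ($Y = 8 + \frac{2}{-10} = 8 + 2 \left(- \frac{1}{10}\right) = 8 - \frac{1}{5} = \frac{39}{5} \approx 7.8$)
$Z{\left(d,b \right)} = -8 + \frac{\sqrt{b^{2} + d^{2}}}{5}$ ($Z{\left(d,b \right)} = -8 + \frac{\sqrt{d^{2} + b^{2}}}{5} = -8 + \frac{\sqrt{b^{2} + d^{2}}}{5}$)
$l{\left(K \right)} = \frac{39}{5} + K$ ($l{\left(K \right)} = \left(0 + \frac{39}{5}\right) + K = \frac{39}{5} + K$)
$- 558 \left(l{\left(-16 \right)} + Z{\left(33,30 \right)}\right) = - 558 \left(\left(\frac{39}{5} - 16\right) - \left(8 - \frac{\sqrt{30^{2} + 33^{2}}}{5}\right)\right) = - 558 \left(- \frac{41}{5} - \left(8 - \frac{\sqrt{900 + 1089}}{5}\right)\right) = - 558 \left(- \frac{41}{5} - \left(8 - \frac{\sqrt{1989}}{5}\right)\right) = - 558 \left(- \frac{41}{5} - \left(8 - \frac{3 \sqrt{221}}{5}\right)\right) = - 558 \left(- \frac{81}{5} + \frac{3 \sqrt{221}}{5}\right) = \frac{45198}{5} - \frac{1674 \sqrt{221}}{5}$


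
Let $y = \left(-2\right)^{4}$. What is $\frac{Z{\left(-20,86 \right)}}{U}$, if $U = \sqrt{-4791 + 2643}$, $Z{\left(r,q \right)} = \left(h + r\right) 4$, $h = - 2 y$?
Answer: $\frac{104 i \sqrt{537}}{537} \approx 4.4879 i$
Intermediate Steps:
$y = 16$
$h = -32$ ($h = \left(-2\right) 16 = -32$)
$Z{\left(r,q \right)} = -128 + 4 r$ ($Z{\left(r,q \right)} = \left(-32 + r\right) 4 = -128 + 4 r$)
$U = 2 i \sqrt{537}$ ($U = \sqrt{-2148} = 2 i \sqrt{537} \approx 46.346 i$)
$\frac{Z{\left(-20,86 \right)}}{U} = \frac{-128 + 4 \left(-20\right)}{2 i \sqrt{537}} = \left(-128 - 80\right) \left(- \frac{i \sqrt{537}}{1074}\right) = - 208 \left(- \frac{i \sqrt{537}}{1074}\right) = \frac{104 i \sqrt{537}}{537}$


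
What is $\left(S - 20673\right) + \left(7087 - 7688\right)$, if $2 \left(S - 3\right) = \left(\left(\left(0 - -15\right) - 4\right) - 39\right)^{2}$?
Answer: $-20879$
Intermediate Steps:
$S = 395$ ($S = 3 + \frac{\left(\left(\left(0 - -15\right) - 4\right) - 39\right)^{2}}{2} = 3 + \frac{\left(\left(\left(0 + 15\right) - 4\right) - 39\right)^{2}}{2} = 3 + \frac{\left(\left(15 - 4\right) - 39\right)^{2}}{2} = 3 + \frac{\left(11 - 39\right)^{2}}{2} = 3 + \frac{\left(-28\right)^{2}}{2} = 3 + \frac{1}{2} \cdot 784 = 3 + 392 = 395$)
$\left(S - 20673\right) + \left(7087 - 7688\right) = \left(395 - 20673\right) + \left(7087 - 7688\right) = -20278 - 601 = -20879$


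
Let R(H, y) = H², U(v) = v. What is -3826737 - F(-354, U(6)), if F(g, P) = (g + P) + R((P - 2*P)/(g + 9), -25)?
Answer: -50603994529/13225 ≈ -3.8264e+6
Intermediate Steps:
F(g, P) = P + g + P²/(9 + g)² (F(g, P) = (g + P) + ((P - 2*P)/(g + 9))² = (P + g) + ((-P)/(9 + g))² = (P + g) + (-P/(9 + g))² = (P + g) + P²/(9 + g)² = P + g + P²/(9 + g)²)
-3826737 - F(-354, U(6)) = -3826737 - (6 - 354 + 6²/(9 - 354)²) = -3826737 - (6 - 354 + 36/(-345)²) = -3826737 - (6 - 354 + 36*(1/119025)) = -3826737 - (6 - 354 + 4/13225) = -3826737 - 1*(-4602296/13225) = -3826737 + 4602296/13225 = -50603994529/13225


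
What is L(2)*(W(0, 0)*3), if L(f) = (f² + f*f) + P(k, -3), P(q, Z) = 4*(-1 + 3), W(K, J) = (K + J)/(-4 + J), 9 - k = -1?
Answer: 0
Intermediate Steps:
k = 10 (k = 9 - 1*(-1) = 9 + 1 = 10)
W(K, J) = (J + K)/(-4 + J)
P(q, Z) = 8 (P(q, Z) = 4*2 = 8)
L(f) = 8 + 2*f² (L(f) = (f² + f*f) + 8 = (f² + f²) + 8 = 2*f² + 8 = 8 + 2*f²)
L(2)*(W(0, 0)*3) = (8 + 2*2²)*(((0 + 0)/(-4 + 0))*3) = (8 + 2*4)*((0/(-4))*3) = (8 + 8)*(-¼*0*3) = 16*(0*3) = 16*0 = 0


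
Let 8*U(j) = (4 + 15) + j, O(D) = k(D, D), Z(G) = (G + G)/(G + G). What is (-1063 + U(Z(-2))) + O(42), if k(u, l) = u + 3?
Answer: -2031/2 ≈ -1015.5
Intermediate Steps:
k(u, l) = 3 + u
Z(G) = 1 (Z(G) = (2*G)/((2*G)) = (2*G)*(1/(2*G)) = 1)
O(D) = 3 + D
U(j) = 19/8 + j/8 (U(j) = ((4 + 15) + j)/8 = (19 + j)/8 = 19/8 + j/8)
(-1063 + U(Z(-2))) + O(42) = (-1063 + (19/8 + (⅛)*1)) + (3 + 42) = (-1063 + (19/8 + ⅛)) + 45 = (-1063 + 5/2) + 45 = -2121/2 + 45 = -2031/2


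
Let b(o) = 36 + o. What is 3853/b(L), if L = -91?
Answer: -3853/55 ≈ -70.055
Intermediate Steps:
3853/b(L) = 3853/(36 - 91) = 3853/(-55) = 3853*(-1/55) = -3853/55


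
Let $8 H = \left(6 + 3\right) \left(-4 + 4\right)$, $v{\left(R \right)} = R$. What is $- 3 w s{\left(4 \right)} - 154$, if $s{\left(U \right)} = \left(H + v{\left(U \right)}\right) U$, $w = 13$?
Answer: $-778$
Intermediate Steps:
$H = 0$ ($H = \frac{\left(6 + 3\right) \left(-4 + 4\right)}{8} = \frac{9 \cdot 0}{8} = \frac{1}{8} \cdot 0 = 0$)
$s{\left(U \right)} = U^{2}$ ($s{\left(U \right)} = \left(0 + U\right) U = U U = U^{2}$)
$- 3 w s{\left(4 \right)} - 154 = \left(-3\right) 13 \cdot 4^{2} - 154 = \left(-39\right) 16 - 154 = -624 - 154 = -778$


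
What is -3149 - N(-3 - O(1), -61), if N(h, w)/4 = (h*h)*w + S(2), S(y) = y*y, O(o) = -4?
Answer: -2921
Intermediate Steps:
S(y) = y**2
N(h, w) = 16 + 4*w*h**2 (N(h, w) = 4*((h*h)*w + 2**2) = 4*(h**2*w + 4) = 4*(w*h**2 + 4) = 4*(4 + w*h**2) = 16 + 4*w*h**2)
-3149 - N(-3 - O(1), -61) = -3149 - (16 + 4*(-61)*(-3 - 1*(-4))**2) = -3149 - (16 + 4*(-61)*(-3 + 4)**2) = -3149 - (16 + 4*(-61)*1**2) = -3149 - (16 + 4*(-61)*1) = -3149 - (16 - 244) = -3149 - 1*(-228) = -3149 + 228 = -2921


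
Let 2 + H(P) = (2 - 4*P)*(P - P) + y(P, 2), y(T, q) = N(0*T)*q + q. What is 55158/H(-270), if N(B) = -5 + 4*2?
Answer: 9193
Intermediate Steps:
N(B) = 3 (N(B) = -5 + 8 = 3)
y(T, q) = 4*q (y(T, q) = 3*q + q = 4*q)
H(P) = 6 (H(P) = -2 + ((2 - 4*P)*(P - P) + 4*2) = -2 + ((2 - 4*P)*0 + 8) = -2 + (0 + 8) = -2 + 8 = 6)
55158/H(-270) = 55158/6 = 55158*(1/6) = 9193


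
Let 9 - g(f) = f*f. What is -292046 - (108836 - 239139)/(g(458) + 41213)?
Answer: -49222147235/168542 ≈ -2.9205e+5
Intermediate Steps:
g(f) = 9 - f**2 (g(f) = 9 - f*f = 9 - f**2)
-292046 - (108836 - 239139)/(g(458) + 41213) = -292046 - (108836 - 239139)/((9 - 1*458**2) + 41213) = -292046 - (-130303)/((9 - 1*209764) + 41213) = -292046 - (-130303)/((9 - 209764) + 41213) = -292046 - (-130303)/(-209755 + 41213) = -292046 - (-130303)/(-168542) = -292046 - (-130303)*(-1)/168542 = -292046 - 1*130303/168542 = -292046 - 130303/168542 = -49222147235/168542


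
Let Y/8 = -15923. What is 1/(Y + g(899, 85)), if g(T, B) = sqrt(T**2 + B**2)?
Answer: -63692/8112934015 - sqrt(815426)/16225868030 ≈ -7.9063e-6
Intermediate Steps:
g(T, B) = sqrt(B**2 + T**2)
Y = -127384 (Y = 8*(-15923) = -127384)
1/(Y + g(899, 85)) = 1/(-127384 + sqrt(85**2 + 899**2)) = 1/(-127384 + sqrt(7225 + 808201)) = 1/(-127384 + sqrt(815426))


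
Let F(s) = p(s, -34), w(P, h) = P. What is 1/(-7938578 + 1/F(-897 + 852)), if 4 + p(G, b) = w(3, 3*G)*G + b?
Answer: -173/1373373995 ≈ -1.2597e-7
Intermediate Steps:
p(G, b) = -4 + b + 3*G (p(G, b) = -4 + (3*G + b) = -4 + (b + 3*G) = -4 + b + 3*G)
F(s) = -38 + 3*s (F(s) = -4 - 34 + 3*s = -38 + 3*s)
1/(-7938578 + 1/F(-897 + 852)) = 1/(-7938578 + 1/(-38 + 3*(-897 + 852))) = 1/(-7938578 + 1/(-38 + 3*(-45))) = 1/(-7938578 + 1/(-38 - 135)) = 1/(-7938578 + 1/(-173)) = 1/(-7938578 - 1/173) = 1/(-1373373995/173) = -173/1373373995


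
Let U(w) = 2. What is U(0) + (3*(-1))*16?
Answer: -46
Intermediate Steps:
U(0) + (3*(-1))*16 = 2 + (3*(-1))*16 = 2 - 3*16 = 2 - 48 = -46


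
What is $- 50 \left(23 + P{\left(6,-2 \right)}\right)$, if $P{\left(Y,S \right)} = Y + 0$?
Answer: $-1450$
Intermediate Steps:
$P{\left(Y,S \right)} = Y$
$- 50 \left(23 + P{\left(6,-2 \right)}\right) = - 50 \left(23 + 6\right) = \left(-50\right) 29 = -1450$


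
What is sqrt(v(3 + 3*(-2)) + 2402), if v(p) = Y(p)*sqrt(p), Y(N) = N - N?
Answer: sqrt(2402) ≈ 49.010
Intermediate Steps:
Y(N) = 0
v(p) = 0 (v(p) = 0*sqrt(p) = 0)
sqrt(v(3 + 3*(-2)) + 2402) = sqrt(0 + 2402) = sqrt(2402)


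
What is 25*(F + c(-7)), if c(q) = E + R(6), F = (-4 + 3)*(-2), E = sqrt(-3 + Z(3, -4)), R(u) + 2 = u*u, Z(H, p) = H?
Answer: 900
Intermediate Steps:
R(u) = -2 + u**2 (R(u) = -2 + u*u = -2 + u**2)
E = 0 (E = sqrt(-3 + 3) = sqrt(0) = 0)
F = 2 (F = -1*(-2) = 2)
c(q) = 34 (c(q) = 0 + (-2 + 6**2) = 0 + (-2 + 36) = 0 + 34 = 34)
25*(F + c(-7)) = 25*(2 + 34) = 25*36 = 900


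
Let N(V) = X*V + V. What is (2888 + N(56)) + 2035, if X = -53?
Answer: 2011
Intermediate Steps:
N(V) = -52*V (N(V) = -53*V + V = -52*V)
(2888 + N(56)) + 2035 = (2888 - 52*56) + 2035 = (2888 - 2912) + 2035 = -24 + 2035 = 2011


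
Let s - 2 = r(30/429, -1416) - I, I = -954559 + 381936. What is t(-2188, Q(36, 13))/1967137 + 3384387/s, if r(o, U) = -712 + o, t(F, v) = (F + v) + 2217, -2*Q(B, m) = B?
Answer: 952030962891976/160879484571953 ≈ 5.9177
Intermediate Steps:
Q(B, m) = -B/2
t(F, v) = 2217 + F + v
I = -572623
s = 81783569/143 (s = 2 + ((-712 + 30/429) - 1*(-572623)) = 2 + ((-712 + 30*(1/429)) + 572623) = 2 + ((-712 + 10/143) + 572623) = 2 + (-101806/143 + 572623) = 2 + 81783283/143 = 81783569/143 ≈ 5.7191e+5)
t(-2188, Q(36, 13))/1967137 + 3384387/s = (2217 - 2188 - 1/2*36)/1967137 + 3384387/(81783569/143) = (2217 - 2188 - 18)*(1/1967137) + 3384387*(143/81783569) = 11*(1/1967137) + 483967341/81783569 = 11/1967137 + 483967341/81783569 = 952030962891976/160879484571953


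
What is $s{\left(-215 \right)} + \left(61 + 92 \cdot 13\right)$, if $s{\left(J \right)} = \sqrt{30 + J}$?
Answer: $1257 + i \sqrt{185} \approx 1257.0 + 13.601 i$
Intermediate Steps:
$s{\left(-215 \right)} + \left(61 + 92 \cdot 13\right) = \sqrt{30 - 215} + \left(61 + 92 \cdot 13\right) = \sqrt{-185} + \left(61 + 1196\right) = i \sqrt{185} + 1257 = 1257 + i \sqrt{185}$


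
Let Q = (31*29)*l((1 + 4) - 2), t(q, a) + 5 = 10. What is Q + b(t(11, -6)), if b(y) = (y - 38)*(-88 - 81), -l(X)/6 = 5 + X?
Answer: -37575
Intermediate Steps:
t(q, a) = 5 (t(q, a) = -5 + 10 = 5)
l(X) = -30 - 6*X (l(X) = -6*(5 + X) = -30 - 6*X)
b(y) = 6422 - 169*y (b(y) = (-38 + y)*(-169) = 6422 - 169*y)
Q = -43152 (Q = (31*29)*(-30 - 6*((1 + 4) - 2)) = 899*(-30 - 6*(5 - 2)) = 899*(-30 - 6*3) = 899*(-30 - 18) = 899*(-48) = -43152)
Q + b(t(11, -6)) = -43152 + (6422 - 169*5) = -43152 + (6422 - 845) = -43152 + 5577 = -37575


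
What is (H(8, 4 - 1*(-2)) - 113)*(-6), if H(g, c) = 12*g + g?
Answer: 54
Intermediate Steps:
H(g, c) = 13*g
(H(8, 4 - 1*(-2)) - 113)*(-6) = (13*8 - 113)*(-6) = (104 - 113)*(-6) = -9*(-6) = 54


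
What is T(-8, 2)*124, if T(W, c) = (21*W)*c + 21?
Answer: -39060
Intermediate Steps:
T(W, c) = 21 + 21*W*c (T(W, c) = 21*W*c + 21 = 21 + 21*W*c)
T(-8, 2)*124 = (21 + 21*(-8)*2)*124 = (21 - 336)*124 = -315*124 = -39060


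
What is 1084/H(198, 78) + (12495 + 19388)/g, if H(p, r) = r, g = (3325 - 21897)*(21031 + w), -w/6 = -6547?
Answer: 607110862075/43685188404 ≈ 13.897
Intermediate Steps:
w = 39282 (w = -6*(-6547) = 39282)
g = -1120133036 (g = (3325 - 21897)*(21031 + 39282) = -18572*60313 = -1120133036)
1084/H(198, 78) + (12495 + 19388)/g = 1084/78 + (12495 + 19388)/(-1120133036) = 1084*(1/78) + 31883*(-1/1120133036) = 542/39 - 31883/1120133036 = 607110862075/43685188404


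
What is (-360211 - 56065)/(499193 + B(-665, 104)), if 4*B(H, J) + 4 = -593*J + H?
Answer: -1665104/1934431 ≈ -0.86077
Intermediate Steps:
B(H, J) = -1 - 593*J/4 + H/4 (B(H, J) = -1 + (-593*J + H)/4 = -1 + (H - 593*J)/4 = -1 + (-593*J/4 + H/4) = -1 - 593*J/4 + H/4)
(-360211 - 56065)/(499193 + B(-665, 104)) = (-360211 - 56065)/(499193 + (-1 - 593/4*104 + (¼)*(-665))) = -416276/(499193 + (-1 - 15418 - 665/4)) = -416276/(499193 - 62341/4) = -416276/1934431/4 = -416276*4/1934431 = -1665104/1934431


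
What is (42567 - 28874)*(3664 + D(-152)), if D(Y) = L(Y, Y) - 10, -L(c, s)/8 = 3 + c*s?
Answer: -2481198986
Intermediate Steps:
L(c, s) = -24 - 8*c*s (L(c, s) = -8*(3 + c*s) = -24 - 8*c*s)
D(Y) = -34 - 8*Y² (D(Y) = (-24 - 8*Y*Y) - 10 = (-24 - 8*Y²) - 10 = -34 - 8*Y²)
(42567 - 28874)*(3664 + D(-152)) = (42567 - 28874)*(3664 + (-34 - 8*(-152)²)) = 13693*(3664 + (-34 - 8*23104)) = 13693*(3664 + (-34 - 184832)) = 13693*(3664 - 184866) = 13693*(-181202) = -2481198986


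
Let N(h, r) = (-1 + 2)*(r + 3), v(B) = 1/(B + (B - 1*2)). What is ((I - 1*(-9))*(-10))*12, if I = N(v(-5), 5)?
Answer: -2040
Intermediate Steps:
v(B) = 1/(-2 + 2*B) (v(B) = 1/(B + (B - 2)) = 1/(B + (-2 + B)) = 1/(-2 + 2*B))
N(h, r) = 3 + r (N(h, r) = 1*(3 + r) = 3 + r)
I = 8 (I = 3 + 5 = 8)
((I - 1*(-9))*(-10))*12 = ((8 - 1*(-9))*(-10))*12 = ((8 + 9)*(-10))*12 = (17*(-10))*12 = -170*12 = -2040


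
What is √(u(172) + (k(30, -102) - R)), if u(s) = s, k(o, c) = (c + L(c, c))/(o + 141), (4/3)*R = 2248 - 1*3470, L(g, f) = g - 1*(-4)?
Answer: √14130946/114 ≈ 32.975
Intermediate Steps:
L(g, f) = 4 + g (L(g, f) = g + 4 = 4 + g)
R = -1833/2 (R = 3*(2248 - 1*3470)/4 = 3*(2248 - 3470)/4 = (¾)*(-1222) = -1833/2 ≈ -916.50)
k(o, c) = (4 + 2*c)/(141 + o) (k(o, c) = (c + (4 + c))/(o + 141) = (4 + 2*c)/(141 + o))
√(u(172) + (k(30, -102) - R)) = √(172 + (2*(2 - 102)/(141 + 30) - 1*(-1833/2))) = √(172 + (2*(-100)/171 + 1833/2)) = √(172 + (2*(1/171)*(-100) + 1833/2)) = √(172 + (-200/171 + 1833/2)) = √(172 + 313043/342) = √(371867/342) = √14130946/114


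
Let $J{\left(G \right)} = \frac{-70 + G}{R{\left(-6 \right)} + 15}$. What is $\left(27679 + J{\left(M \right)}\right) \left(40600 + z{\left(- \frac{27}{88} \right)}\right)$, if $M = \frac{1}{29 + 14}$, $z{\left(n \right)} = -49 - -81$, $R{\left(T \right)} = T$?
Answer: $\frac{48346499872}{43} \approx 1.1243 \cdot 10^{9}$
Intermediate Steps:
$z{\left(n \right)} = 32$ ($z{\left(n \right)} = -49 + 81 = 32$)
$M = \frac{1}{43} \approx 0.023256$
$J{\left(G \right)} = - \frac{70}{9} + \frac{G}{9}$ ($J{\left(G \right)} = \frac{-70 + G}{-6 + 15} = \frac{-70 + G}{9} = \left(-70 + G\right) \frac{1}{9} = - \frac{70}{9} + \frac{G}{9}$)
$\left(27679 + J{\left(M \right)}\right) \left(40600 + z{\left(- \frac{27}{88} \right)}\right) = \left(27679 + \left(- \frac{70}{9} + \frac{1}{9} \cdot \frac{1}{43}\right)\right) \left(40600 + 32\right) = \left(27679 + \left(- \frac{70}{9} + \frac{1}{387}\right)\right) 40632 = \left(27679 - \frac{1003}{129}\right) 40632 = \frac{3569588}{129} \cdot 40632 = \frac{48346499872}{43}$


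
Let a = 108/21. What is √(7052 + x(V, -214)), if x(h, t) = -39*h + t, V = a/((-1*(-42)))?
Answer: 2*√83707/7 ≈ 82.663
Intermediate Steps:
a = 36/7 (a = 108*(1/21) = 36/7 ≈ 5.1429)
V = 6/49 (V = 36/(7*((-1*(-42)))) = (36/7)/42 = (36/7)*(1/42) = 6/49 ≈ 0.12245)
x(h, t) = t - 39*h
√(7052 + x(V, -214)) = √(7052 + (-214 - 39*6/49)) = √(7052 + (-214 - 234/49)) = √(7052 - 10720/49) = √(334828/49) = 2*√83707/7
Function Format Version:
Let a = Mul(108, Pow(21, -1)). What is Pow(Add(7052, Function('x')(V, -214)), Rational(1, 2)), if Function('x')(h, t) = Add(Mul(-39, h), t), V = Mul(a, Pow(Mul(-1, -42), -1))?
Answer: Mul(Rational(2, 7), Pow(83707, Rational(1, 2))) ≈ 82.663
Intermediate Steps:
a = Rational(36, 7) (a = Mul(108, Rational(1, 21)) = Rational(36, 7) ≈ 5.1429)
V = Rational(6, 49) (V = Mul(Rational(36, 7), Pow(Mul(-1, -42), -1)) = Mul(Rational(36, 7), Pow(42, -1)) = Mul(Rational(36, 7), Rational(1, 42)) = Rational(6, 49) ≈ 0.12245)
Function('x')(h, t) = Add(t, Mul(-39, h))
Pow(Add(7052, Function('x')(V, -214)), Rational(1, 2)) = Pow(Add(7052, Add(-214, Mul(-39, Rational(6, 49)))), Rational(1, 2)) = Pow(Add(7052, Add(-214, Rational(-234, 49))), Rational(1, 2)) = Pow(Add(7052, Rational(-10720, 49)), Rational(1, 2)) = Pow(Rational(334828, 49), Rational(1, 2)) = Mul(Rational(2, 7), Pow(83707, Rational(1, 2)))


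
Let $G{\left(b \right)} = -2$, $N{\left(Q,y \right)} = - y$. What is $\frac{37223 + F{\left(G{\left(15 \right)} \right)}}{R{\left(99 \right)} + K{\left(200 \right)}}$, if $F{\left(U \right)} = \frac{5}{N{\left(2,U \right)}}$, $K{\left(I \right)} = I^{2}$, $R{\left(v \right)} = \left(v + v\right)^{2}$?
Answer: $\frac{74451}{158408} \approx 0.47$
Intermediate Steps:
$R{\left(v \right)} = 4 v^{2}$ ($R{\left(v \right)} = \left(2 v\right)^{2} = 4 v^{2}$)
$F{\left(U \right)} = - \frac{5}{U}$ ($F{\left(U \right)} = \frac{5}{\left(-1\right) U} = 5 \left(- \frac{1}{U}\right) = - \frac{5}{U}$)
$\frac{37223 + F{\left(G{\left(15 \right)} \right)}}{R{\left(99 \right)} + K{\left(200 \right)}} = \frac{37223 - \frac{5}{-2}}{4 \cdot 99^{2} + 200^{2}} = \frac{37223 - - \frac{5}{2}}{4 \cdot 9801 + 40000} = \frac{37223 + \frac{5}{2}}{39204 + 40000} = \frac{74451}{2 \cdot 79204} = \frac{74451}{2} \cdot \frac{1}{79204} = \frac{74451}{158408}$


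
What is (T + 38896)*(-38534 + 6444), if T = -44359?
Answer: 175307670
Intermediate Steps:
(T + 38896)*(-38534 + 6444) = (-44359 + 38896)*(-38534 + 6444) = -5463*(-32090) = 175307670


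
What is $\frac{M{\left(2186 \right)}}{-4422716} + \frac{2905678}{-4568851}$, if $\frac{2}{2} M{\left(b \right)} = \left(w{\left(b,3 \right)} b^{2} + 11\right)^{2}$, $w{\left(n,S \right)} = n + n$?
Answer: $- \frac{1994196420970727847311961827}{20206730419316} \approx -9.869 \cdot 10^{13}$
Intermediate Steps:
$w{\left(n,S \right)} = 2 n$
$M{\left(b \right)} = \left(11 + 2 b^{3}\right)^{2}$ ($M{\left(b \right)} = \left(2 b b^{2} + 11\right)^{2} = \left(2 b^{3} + 11\right)^{2} = \left(11 + 2 b^{3}\right)^{2}$)
$\frac{M{\left(2186 \right)}}{-4422716} + \frac{2905678}{-4568851} = \frac{\left(11 + 2 \cdot 2186^{3}\right)^{2}}{-4422716} + \frac{2905678}{-4568851} = \left(11 + 2 \cdot 10446010856\right)^{2} \left(- \frac{1}{4422716}\right) + 2905678 \left(- \frac{1}{4568851}\right) = \left(11 + 20892021712\right)^{2} \left(- \frac{1}{4422716}\right) - \frac{2905678}{4568851} = 20892021723^{2} \left(- \frac{1}{4422716}\right) - \frac{2905678}{4568851} = 436476571674303888729 \left(- \frac{1}{4422716}\right) - \frac{2905678}{4568851} = - \frac{436476571674303888729}{4422716} - \frac{2905678}{4568851} = - \frac{1994196420970727847311961827}{20206730419316}$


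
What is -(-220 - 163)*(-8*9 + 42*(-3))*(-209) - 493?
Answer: 15848813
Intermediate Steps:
-(-220 - 163)*(-8*9 + 42*(-3))*(-209) - 493 = -(-383)*(-72 - 126)*(-209) - 493 = -(-383)*(-198)*(-209) - 493 = -1*75834*(-209) - 493 = -75834*(-209) - 493 = 15849306 - 493 = 15848813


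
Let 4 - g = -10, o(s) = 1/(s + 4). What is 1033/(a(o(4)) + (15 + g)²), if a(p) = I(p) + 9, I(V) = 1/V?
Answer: 1033/858 ≈ 1.2040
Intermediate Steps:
o(s) = 1/(4 + s)
a(p) = 9 + 1/p (a(p) = 1/p + 9 = 9 + 1/p)
g = 14 (g = 4 - 1*(-10) = 4 + 10 = 14)
1033/(a(o(4)) + (15 + g)²) = 1033/((9 + 1/(1/(4 + 4))) + (15 + 14)²) = 1033/((9 + 1/(1/8)) + 29²) = 1033/((9 + 1/(⅛)) + 841) = 1033/((9 + 8) + 841) = 1033/(17 + 841) = 1033/858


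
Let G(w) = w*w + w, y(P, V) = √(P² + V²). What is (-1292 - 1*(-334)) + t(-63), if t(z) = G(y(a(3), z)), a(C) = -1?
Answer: 3012 + √3970 ≈ 3075.0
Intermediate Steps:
G(w) = w + w² (G(w) = w² + w = w + w²)
t(z) = √(1 + z²)*(1 + √(1 + z²)) (t(z) = √((-1)² + z²)*(1 + √((-1)² + z²)) = √(1 + z²)*(1 + √(1 + z²)))
(-1292 - 1*(-334)) + t(-63) = (-1292 - 1*(-334)) + (1 + (-63)² + √(1 + (-63)²)) = (-1292 + 334) + (1 + 3969 + √(1 + 3969)) = -958 + (1 + 3969 + √3970) = -958 + (3970 + √3970) = 3012 + √3970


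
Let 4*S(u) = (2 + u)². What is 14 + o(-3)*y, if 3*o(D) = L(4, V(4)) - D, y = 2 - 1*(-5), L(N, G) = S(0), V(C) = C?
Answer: 70/3 ≈ 23.333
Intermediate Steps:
S(u) = (2 + u)²/4
L(N, G) = 1 (L(N, G) = (2 + 0)²/4 = (¼)*2² = (¼)*4 = 1)
y = 7 (y = 2 + 5 = 7)
o(D) = ⅓ - D/3 (o(D) = (1 - D)/3 = ⅓ - D/3)
14 + o(-3)*y = 14 + (⅓ - ⅓*(-3))*7 = 14 + (⅓ + 1)*7 = 14 + (4/3)*7 = 14 + 28/3 = 70/3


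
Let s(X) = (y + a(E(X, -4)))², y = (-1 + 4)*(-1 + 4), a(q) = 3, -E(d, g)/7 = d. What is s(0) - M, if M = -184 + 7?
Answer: 321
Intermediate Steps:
E(d, g) = -7*d
M = -177
y = 9 (y = 3*3 = 9)
s(X) = 144 (s(X) = (9 + 3)² = 12² = 144)
s(0) - M = 144 - 1*(-177) = 144 + 177 = 321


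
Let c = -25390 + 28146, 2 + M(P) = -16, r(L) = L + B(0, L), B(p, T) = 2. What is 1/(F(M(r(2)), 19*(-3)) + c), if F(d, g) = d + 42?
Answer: 1/2780 ≈ 0.00035971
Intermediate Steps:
r(L) = 2 + L (r(L) = L + 2 = 2 + L)
M(P) = -18 (M(P) = -2 - 16 = -18)
F(d, g) = 42 + d
c = 2756
1/(F(M(r(2)), 19*(-3)) + c) = 1/((42 - 18) + 2756) = 1/(24 + 2756) = 1/2780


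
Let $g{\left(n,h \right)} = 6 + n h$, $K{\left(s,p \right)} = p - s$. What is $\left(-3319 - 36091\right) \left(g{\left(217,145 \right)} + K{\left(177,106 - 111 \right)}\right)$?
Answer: $-1233099490$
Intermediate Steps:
$g{\left(n,h \right)} = 6 + h n$
$\left(-3319 - 36091\right) \left(g{\left(217,145 \right)} + K{\left(177,106 - 111 \right)}\right) = \left(-3319 - 36091\right) \left(\left(6 + 145 \cdot 217\right) + \left(\left(106 - 111\right) - 177\right)\right) = - 39410 \left(\left(6 + 31465\right) + \left(\left(106 - 111\right) - 177\right)\right) = - 39410 \left(31471 - 182\right) = \left(-39410\right) 31289 = -1233099490$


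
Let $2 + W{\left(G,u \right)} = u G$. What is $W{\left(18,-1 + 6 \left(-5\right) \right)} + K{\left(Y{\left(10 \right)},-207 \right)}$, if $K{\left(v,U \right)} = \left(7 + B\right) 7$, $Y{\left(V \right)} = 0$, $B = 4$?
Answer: $-483$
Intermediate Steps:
$W{\left(G,u \right)} = -2 + G u$ ($W{\left(G,u \right)} = -2 + u G = -2 + G u$)
$K{\left(v,U \right)} = 77$ ($K{\left(v,U \right)} = \left(7 + 4\right) 7 = 11 \cdot 7 = 77$)
$W{\left(18,-1 + 6 \left(-5\right) \right)} + K{\left(Y{\left(10 \right)},-207 \right)} = \left(-2 + 18 \left(-1 + 6 \left(-5\right)\right)\right) + 77 = \left(-2 + 18 \left(-1 - 30\right)\right) + 77 = \left(-2 + 18 \left(-31\right)\right) + 77 = \left(-2 - 558\right) + 77 = -560 + 77 = -483$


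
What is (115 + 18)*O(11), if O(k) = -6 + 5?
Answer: -133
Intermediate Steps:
O(k) = -1
(115 + 18)*O(11) = (115 + 18)*(-1) = 133*(-1) = -133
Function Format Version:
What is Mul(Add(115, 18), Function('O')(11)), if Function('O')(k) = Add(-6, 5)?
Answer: -133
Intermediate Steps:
Function('O')(k) = -1
Mul(Add(115, 18), Function('O')(11)) = Mul(Add(115, 18), -1) = Mul(133, -1) = -133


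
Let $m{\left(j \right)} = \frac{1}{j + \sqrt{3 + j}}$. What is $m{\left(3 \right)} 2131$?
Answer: $2131 - \frac{2131 \sqrt{6}}{3} \approx 391.05$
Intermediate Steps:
$m{\left(3 \right)} 2131 = \frac{1}{3 + \sqrt{3 + 3}} \cdot 2131 = \frac{1}{3 + \sqrt{6}} \cdot 2131 = \frac{2131}{3 + \sqrt{6}}$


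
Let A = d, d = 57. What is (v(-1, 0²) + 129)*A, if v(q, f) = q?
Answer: 7296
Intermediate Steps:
A = 57
(v(-1, 0²) + 129)*A = (-1 + 129)*57 = 128*57 = 7296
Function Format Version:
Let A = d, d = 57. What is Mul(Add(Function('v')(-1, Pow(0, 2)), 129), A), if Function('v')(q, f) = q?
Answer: 7296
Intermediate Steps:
A = 57
Mul(Add(Function('v')(-1, Pow(0, 2)), 129), A) = Mul(Add(-1, 129), 57) = Mul(128, 57) = 7296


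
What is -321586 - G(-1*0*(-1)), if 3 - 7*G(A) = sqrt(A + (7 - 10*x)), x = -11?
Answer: -2251105/7 + 3*sqrt(13)/7 ≈ -3.2159e+5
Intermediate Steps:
G(A) = 3/7 - sqrt(117 + A)/7 (G(A) = 3/7 - sqrt(A + (7 - 10*(-11)))/7 = 3/7 - sqrt(A + (7 + 110))/7 = 3/7 - sqrt(A + 117)/7 = 3/7 - sqrt(117 + A)/7)
-321586 - G(-1*0*(-1)) = -321586 - (3/7 - sqrt(117 - 1*0*(-1))/7) = -321586 - (3/7 - sqrt(117 + 0*(-1))/7) = -321586 - (3/7 - sqrt(117 + 0)/7) = -321586 - (3/7 - 3*sqrt(13)/7) = -321586 + (-3/7 + 3*sqrt(13)/7) = -2251105/7 + 3*sqrt(13)/7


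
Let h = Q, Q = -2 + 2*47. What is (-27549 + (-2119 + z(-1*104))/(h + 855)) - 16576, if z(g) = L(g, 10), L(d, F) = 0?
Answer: -41788494/947 ≈ -44127.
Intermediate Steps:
z(g) = 0
Q = 92 (Q = -2 + 94 = 92)
h = 92
(-27549 + (-2119 + z(-1*104))/(h + 855)) - 16576 = (-27549 + (-2119 + 0)/(92 + 855)) - 16576 = (-27549 - 2119/947) - 16576 = -26091022/947 - 16576 = -41788494/947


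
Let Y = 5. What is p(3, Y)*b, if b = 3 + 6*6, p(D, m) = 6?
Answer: 234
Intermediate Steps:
b = 39 (b = 3 + 36 = 39)
p(3, Y)*b = 6*39 = 234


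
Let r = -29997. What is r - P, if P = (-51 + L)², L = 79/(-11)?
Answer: -4039237/121 ≈ -33382.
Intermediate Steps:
L = -79/11 (L = 79*(-1/11) = -79/11 ≈ -7.1818)
P = 409600/121 (P = (-51 - 79/11)² = (-640/11)² = 409600/121 ≈ 3385.1)
r - P = -29997 - 1*409600/121 = -29997 - 409600/121 = -4039237/121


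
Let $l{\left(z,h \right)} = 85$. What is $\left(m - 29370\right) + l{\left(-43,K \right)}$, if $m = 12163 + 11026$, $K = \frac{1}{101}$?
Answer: $-6096$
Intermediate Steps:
$K = \frac{1}{101} \approx 0.009901$
$m = 23189$
$\left(m - 29370\right) + l{\left(-43,K \right)} = \left(23189 - 29370\right) + 85 = -6181 + 85 = -6096$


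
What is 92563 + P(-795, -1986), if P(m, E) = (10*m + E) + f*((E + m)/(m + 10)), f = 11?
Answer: 64892786/785 ≈ 82666.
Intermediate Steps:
P(m, E) = E + 10*m + 11*(E + m)/(10 + m) (P(m, E) = (10*m + E) + 11*((E + m)/(m + 10)) = (E + 10*m) + 11*((E + m)/(10 + m)) = (E + 10*m) + 11*(E + m)/(10 + m) = E + 10*m + 11*(E + m)/(10 + m))
92563 + P(-795, -1986) = 92563 + (10*(-795)² + 21*(-1986) + 111*(-795) - 1986*(-795))/(10 - 795) = 92563 + (10*632025 - 41706 - 88245 + 1578870)/(-785) = 92563 - (6320250 - 41706 - 88245 + 1578870)/785 = 92563 - 1/785*7769169 = 92563 - 7769169/785 = 64892786/785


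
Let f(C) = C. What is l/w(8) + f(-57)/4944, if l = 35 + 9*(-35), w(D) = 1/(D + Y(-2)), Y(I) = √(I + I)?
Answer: -3691539/1648 - 560*I ≈ -2240.0 - 560.0*I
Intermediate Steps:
Y(I) = √2*√I (Y(I) = √(2*I) = √2*√I)
w(D) = 1/(D + 2*I) (w(D) = 1/(D + √2*√(-2)) = 1/(D + √2*(I*√2)) = 1/(D + 2*I))
l = -280 (l = 35 - 315 = -280)
l/w(8) + f(-57)/4944 = -(2240 + 560*I) - 57/4944 = -(2240 + 560*I) - 57*1/4944 = -280*(8 + 2*I) - 19/1648 = (-2240 - 560*I) - 19/1648 = -3691539/1648 - 560*I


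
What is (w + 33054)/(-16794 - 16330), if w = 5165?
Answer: -38219/33124 ≈ -1.1538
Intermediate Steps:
(w + 33054)/(-16794 - 16330) = (5165 + 33054)/(-16794 - 16330) = 38219/(-33124) = 38219*(-1/33124) = -38219/33124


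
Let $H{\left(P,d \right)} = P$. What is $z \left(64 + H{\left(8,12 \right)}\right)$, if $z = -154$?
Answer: $-11088$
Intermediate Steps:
$z \left(64 + H{\left(8,12 \right)}\right) = - 154 \left(64 + 8\right) = \left(-154\right) 72 = -11088$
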